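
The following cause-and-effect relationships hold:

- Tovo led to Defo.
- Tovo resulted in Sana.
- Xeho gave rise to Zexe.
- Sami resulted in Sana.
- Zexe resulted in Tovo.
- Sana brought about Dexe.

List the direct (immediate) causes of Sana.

Sami, Tovo

Upstream contributors include Xeho, Zexe, but only Sami, Tovo feed directly into Sana.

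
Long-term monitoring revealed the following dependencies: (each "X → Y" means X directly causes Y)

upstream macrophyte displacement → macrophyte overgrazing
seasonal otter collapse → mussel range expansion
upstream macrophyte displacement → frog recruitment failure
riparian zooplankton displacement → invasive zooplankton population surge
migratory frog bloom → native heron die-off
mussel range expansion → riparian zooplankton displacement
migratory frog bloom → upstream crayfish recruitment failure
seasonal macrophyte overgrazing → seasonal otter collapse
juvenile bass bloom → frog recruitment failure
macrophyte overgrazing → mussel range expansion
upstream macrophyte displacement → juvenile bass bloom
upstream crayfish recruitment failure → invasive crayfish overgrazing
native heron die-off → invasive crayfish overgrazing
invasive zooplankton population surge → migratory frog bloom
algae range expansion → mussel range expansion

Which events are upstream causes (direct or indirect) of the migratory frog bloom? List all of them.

the algae range expansion, the invasive zooplankton population surge, the macrophyte overgrazing, the mussel range expansion, the riparian zooplankton displacement, the seasonal macrophyte overgrazing, the seasonal otter collapse, the upstream macrophyte displacement

Immediate cause of the migratory frog bloom: the invasive zooplankton population surge.
Further upstream: the algae range expansion, the seasonal macrophyte overgrazing, the upstream macrophyte displacement, the macrophyte overgrazing, the seasonal otter collapse, the mussel range expansion, the riparian zooplankton displacement.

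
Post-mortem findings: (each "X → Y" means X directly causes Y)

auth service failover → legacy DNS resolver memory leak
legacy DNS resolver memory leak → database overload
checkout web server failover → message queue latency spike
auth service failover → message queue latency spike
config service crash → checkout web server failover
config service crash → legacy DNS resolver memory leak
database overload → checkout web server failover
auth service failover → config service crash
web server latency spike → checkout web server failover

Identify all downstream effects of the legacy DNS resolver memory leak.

Direct effects: the database overload.
2 steps out: the checkout web server failover.
3 steps out: the message queue latency spike.
Not reachable from it: the auth service failover, the config service crash, the web server latency spike.

the checkout web server failover, the database overload, the message queue latency spike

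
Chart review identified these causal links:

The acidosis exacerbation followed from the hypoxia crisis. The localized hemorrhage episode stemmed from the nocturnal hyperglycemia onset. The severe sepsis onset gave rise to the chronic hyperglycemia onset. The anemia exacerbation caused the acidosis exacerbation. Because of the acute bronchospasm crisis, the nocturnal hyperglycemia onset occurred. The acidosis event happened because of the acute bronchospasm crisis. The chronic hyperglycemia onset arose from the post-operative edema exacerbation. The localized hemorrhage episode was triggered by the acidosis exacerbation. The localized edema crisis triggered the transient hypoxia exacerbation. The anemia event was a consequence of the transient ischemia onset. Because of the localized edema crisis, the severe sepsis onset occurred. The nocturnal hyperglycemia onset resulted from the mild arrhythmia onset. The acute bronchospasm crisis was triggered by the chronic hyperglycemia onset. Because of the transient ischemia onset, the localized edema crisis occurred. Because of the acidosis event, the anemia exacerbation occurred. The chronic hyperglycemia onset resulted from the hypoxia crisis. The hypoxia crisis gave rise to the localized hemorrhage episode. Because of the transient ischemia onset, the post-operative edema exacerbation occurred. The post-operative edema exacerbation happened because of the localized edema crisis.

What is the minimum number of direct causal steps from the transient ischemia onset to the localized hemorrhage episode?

Shortest chain: the transient ischemia onset → the post-operative edema exacerbation → the chronic hyperglycemia onset → the acute bronchospasm crisis → the nocturnal hyperglycemia onset → the localized hemorrhage episode.

5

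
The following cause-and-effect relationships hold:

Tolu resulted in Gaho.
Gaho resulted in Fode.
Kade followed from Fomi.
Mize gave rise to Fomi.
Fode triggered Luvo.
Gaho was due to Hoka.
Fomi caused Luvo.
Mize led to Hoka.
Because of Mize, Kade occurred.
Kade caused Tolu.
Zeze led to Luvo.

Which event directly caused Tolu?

Upstream contributors include Mize, Fomi, but only Kade feeds directly into Tolu.

Kade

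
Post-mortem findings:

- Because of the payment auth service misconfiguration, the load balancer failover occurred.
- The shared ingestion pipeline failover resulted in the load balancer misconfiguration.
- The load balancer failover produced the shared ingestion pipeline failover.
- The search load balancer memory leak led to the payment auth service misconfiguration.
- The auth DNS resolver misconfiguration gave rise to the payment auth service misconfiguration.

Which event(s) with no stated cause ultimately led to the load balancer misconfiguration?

the auth DNS resolver misconfiguration, the search load balancer memory leak

Tracing upstream from the load balancer misconfiguration: the load balancer misconfiguration ← the shared ingestion pipeline failover ← the load balancer failover ← the payment auth service misconfiguration ← the search load balancer memory leak.
A separate upstream branch: the load balancer misconfiguration ← the shared ingestion pipeline failover ← the load balancer failover ← the payment auth service misconfiguration ← the auth DNS resolver misconfiguration.
Each of those chain origins has no stated cause.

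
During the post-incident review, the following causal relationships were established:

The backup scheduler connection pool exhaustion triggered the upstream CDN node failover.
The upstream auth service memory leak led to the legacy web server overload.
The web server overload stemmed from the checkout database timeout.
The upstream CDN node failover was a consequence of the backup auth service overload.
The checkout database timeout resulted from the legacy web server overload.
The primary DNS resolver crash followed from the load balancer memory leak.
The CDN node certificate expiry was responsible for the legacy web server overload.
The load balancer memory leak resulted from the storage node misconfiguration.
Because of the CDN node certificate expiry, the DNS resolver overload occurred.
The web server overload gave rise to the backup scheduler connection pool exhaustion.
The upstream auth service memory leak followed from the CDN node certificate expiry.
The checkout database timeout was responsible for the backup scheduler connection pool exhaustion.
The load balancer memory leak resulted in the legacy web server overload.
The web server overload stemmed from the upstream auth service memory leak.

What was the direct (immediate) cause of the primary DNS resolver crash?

the load balancer memory leak

Upstream contributors include the storage node misconfiguration, but only the load balancer memory leak feeds directly into the primary DNS resolver crash.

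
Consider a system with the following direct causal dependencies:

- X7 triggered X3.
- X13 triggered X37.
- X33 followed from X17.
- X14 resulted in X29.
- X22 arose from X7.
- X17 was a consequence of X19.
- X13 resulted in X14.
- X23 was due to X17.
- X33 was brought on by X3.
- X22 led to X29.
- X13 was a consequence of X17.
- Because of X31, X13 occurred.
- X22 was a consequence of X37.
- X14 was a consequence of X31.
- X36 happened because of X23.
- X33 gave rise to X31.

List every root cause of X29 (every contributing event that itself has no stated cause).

Tracing upstream from X29: X29 ← X14 ← X13 ← X17 ← X19.
A separate upstream branch: X29 ← X22 ← X7.
Each of those chain origins has no stated cause.

X19, X7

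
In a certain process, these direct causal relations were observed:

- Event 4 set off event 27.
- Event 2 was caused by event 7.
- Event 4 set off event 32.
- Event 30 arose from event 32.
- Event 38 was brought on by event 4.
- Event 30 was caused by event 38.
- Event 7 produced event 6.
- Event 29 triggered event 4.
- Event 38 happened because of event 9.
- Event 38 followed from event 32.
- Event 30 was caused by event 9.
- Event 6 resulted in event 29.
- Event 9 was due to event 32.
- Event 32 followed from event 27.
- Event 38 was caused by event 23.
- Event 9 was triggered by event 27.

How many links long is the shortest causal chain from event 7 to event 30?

Shortest chain: event 7 → event 6 → event 29 → event 4 → event 32 → event 30.

5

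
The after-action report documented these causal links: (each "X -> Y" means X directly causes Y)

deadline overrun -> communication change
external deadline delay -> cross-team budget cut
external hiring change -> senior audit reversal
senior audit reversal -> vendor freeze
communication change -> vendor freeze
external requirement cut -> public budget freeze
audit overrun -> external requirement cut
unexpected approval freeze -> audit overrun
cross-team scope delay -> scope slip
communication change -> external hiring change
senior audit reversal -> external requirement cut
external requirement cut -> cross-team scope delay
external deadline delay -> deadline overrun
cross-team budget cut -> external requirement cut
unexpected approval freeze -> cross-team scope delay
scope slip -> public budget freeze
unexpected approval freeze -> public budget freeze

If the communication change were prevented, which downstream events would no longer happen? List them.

the external hiring change, the senior audit reversal, the vendor freeze

Downstream of the communication change: the external hiring change, the senior audit reversal, the vendor freeze, the external requirement cut, the cross-team scope delay, the scope slip, the public budget freeze.
Of those, still caused via another path: the external requirement cut, the cross-team scope delay, the scope slip, the public budget freeze.
The remainder have no surviving cause.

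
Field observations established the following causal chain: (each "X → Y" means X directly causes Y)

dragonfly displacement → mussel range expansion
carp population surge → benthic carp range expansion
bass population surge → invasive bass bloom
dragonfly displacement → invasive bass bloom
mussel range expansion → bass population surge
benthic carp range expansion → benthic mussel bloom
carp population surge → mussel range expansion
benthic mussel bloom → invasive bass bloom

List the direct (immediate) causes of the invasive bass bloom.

the bass population surge, the benthic mussel bloom, the dragonfly displacement

Upstream contributors include the carp population surge, the mussel range expansion, the benthic carp range expansion, but only the bass population surge, the benthic mussel bloom, the dragonfly displacement feed directly into the invasive bass bloom.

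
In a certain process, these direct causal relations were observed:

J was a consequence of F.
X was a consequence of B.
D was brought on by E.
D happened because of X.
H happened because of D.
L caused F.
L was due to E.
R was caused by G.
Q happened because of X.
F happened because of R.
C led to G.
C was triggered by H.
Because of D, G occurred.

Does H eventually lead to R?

There is a causal chain: H → C → G → R.

Yes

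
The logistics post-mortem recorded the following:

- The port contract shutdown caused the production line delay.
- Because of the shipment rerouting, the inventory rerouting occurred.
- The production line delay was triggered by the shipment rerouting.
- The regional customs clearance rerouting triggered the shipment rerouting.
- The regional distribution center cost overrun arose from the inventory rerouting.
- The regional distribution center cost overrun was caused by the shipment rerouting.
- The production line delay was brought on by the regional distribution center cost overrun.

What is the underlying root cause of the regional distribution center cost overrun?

the regional customs clearance rerouting

Tracing upstream from the regional distribution center cost overrun: the regional distribution center cost overrun ← the shipment rerouting ← the regional customs clearance rerouting.
The regional customs clearance rerouting has no stated cause, so it is the root.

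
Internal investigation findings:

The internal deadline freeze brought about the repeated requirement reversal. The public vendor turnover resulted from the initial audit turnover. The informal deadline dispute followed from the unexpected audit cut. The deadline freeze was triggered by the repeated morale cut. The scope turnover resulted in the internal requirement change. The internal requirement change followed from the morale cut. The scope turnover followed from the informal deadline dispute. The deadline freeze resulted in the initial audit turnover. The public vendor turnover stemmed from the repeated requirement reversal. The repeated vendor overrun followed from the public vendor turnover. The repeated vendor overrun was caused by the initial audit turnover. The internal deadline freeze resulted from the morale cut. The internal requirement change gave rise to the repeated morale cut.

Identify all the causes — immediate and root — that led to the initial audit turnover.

the deadline freeze, the informal deadline dispute, the internal requirement change, the morale cut, the repeated morale cut, the scope turnover, the unexpected audit cut

Immediate cause of the initial audit turnover: the deadline freeze.
Further upstream: the morale cut, the unexpected audit cut, the informal deadline dispute, the scope turnover, the internal requirement change, the repeated morale cut.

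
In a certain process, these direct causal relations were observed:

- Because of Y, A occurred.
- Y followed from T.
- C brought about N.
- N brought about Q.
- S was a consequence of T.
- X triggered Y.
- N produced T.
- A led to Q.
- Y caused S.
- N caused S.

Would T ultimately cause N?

No

T leads to Y, S, A, Q; N is not among them.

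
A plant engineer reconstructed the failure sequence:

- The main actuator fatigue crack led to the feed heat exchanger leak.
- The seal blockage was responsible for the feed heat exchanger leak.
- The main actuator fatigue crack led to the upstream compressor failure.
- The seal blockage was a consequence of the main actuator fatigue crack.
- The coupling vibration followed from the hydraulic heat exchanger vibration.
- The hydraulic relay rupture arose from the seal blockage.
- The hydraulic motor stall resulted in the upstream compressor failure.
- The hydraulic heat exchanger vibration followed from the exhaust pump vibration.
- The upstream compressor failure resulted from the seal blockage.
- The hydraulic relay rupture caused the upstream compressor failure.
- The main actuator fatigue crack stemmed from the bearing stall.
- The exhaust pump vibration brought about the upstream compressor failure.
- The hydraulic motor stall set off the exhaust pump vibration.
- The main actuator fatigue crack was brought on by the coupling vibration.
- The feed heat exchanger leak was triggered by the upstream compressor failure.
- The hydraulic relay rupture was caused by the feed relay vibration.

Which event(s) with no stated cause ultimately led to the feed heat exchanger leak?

the bearing stall, the feed relay vibration, the hydraulic motor stall

Tracing upstream from the feed heat exchanger leak: the feed heat exchanger leak ← the upstream compressor failure ← the hydraulic motor stall.
A separate upstream branch: the feed heat exchanger leak ← the main actuator fatigue crack ← the bearing stall.
A separate upstream branch: the feed heat exchanger leak ← the upstream compressor failure ← the hydraulic relay rupture ← the feed relay vibration.
Each of those chain origins has no stated cause.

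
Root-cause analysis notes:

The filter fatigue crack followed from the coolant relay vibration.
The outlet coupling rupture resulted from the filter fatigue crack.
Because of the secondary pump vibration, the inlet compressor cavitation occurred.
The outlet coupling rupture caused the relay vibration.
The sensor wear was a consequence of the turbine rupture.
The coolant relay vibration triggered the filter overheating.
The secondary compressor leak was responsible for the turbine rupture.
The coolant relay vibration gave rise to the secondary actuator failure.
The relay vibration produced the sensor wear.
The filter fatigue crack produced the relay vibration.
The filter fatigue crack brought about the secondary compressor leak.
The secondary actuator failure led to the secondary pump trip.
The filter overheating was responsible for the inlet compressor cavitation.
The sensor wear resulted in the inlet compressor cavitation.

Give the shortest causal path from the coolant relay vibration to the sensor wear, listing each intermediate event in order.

the coolant relay vibration → the filter fatigue crack → the relay vibration → the sensor wear

the coolant relay vibration → the filter fatigue crack
the filter fatigue crack → the relay vibration
the relay vibration → the sensor wear
Length: 3 steps.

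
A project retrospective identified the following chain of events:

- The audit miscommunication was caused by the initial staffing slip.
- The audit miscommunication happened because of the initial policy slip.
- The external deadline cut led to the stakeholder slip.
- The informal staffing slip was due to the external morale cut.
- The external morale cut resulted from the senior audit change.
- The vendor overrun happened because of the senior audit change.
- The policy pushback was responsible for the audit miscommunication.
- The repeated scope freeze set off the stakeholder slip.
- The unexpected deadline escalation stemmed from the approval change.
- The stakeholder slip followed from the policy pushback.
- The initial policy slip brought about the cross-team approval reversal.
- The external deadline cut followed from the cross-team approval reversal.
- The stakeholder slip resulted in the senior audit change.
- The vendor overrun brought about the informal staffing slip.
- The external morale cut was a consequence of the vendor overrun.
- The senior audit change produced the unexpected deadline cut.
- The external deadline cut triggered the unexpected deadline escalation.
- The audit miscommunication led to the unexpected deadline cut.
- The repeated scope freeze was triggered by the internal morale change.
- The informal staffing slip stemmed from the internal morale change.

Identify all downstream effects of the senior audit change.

Direct effects: the vendor overrun, the external morale cut, the unexpected deadline cut.
2 steps out: the informal staffing slip.
Not reachable from it: the internal morale change, the initial staffing slip, the initial policy slip, the repeated scope freeze, the policy pushback, the audit miscommunication, the cross-team approval reversal, the external deadline cut, the stakeholder slip, the approval change, the unexpected deadline escalation.

the external morale cut, the informal staffing slip, the unexpected deadline cut, the vendor overrun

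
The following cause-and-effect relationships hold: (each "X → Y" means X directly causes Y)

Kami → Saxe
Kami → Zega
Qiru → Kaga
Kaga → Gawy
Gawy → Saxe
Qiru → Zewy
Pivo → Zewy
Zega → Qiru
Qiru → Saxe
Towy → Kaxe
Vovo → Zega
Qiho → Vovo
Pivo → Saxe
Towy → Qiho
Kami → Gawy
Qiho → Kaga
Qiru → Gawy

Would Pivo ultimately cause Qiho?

Pivo leads to Saxe, Zewy; Qiho is not among them.

No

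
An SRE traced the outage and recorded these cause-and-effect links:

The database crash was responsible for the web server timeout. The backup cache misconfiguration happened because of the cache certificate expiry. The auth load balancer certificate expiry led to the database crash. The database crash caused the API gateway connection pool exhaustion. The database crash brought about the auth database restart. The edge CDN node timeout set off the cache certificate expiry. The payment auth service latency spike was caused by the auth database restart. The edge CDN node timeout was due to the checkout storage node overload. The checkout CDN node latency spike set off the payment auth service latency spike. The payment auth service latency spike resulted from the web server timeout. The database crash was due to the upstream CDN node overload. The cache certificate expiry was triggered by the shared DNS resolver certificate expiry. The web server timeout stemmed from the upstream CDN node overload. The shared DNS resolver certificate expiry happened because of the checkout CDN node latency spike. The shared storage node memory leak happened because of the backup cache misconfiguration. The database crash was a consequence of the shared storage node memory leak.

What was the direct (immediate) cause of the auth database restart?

Upstream contributors include the checkout storage node overload, the edge CDN node timeout, the checkout CDN node latency spike, the shared DNS resolver certificate expiry, the cache certificate expiry, the backup cache misconfiguration, the shared storage node memory leak, the upstream CDN node overload, the auth load balancer certificate expiry, but only the database crash feeds directly into the auth database restart.

the database crash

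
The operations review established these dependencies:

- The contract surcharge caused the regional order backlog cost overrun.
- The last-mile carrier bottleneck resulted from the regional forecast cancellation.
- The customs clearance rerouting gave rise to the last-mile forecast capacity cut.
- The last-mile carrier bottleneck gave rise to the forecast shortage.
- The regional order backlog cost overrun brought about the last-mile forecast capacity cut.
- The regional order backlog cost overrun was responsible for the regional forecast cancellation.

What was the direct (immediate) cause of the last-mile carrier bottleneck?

the regional forecast cancellation

Upstream contributors include the contract surcharge, the regional order backlog cost overrun, but only the regional forecast cancellation feeds directly into the last-mile carrier bottleneck.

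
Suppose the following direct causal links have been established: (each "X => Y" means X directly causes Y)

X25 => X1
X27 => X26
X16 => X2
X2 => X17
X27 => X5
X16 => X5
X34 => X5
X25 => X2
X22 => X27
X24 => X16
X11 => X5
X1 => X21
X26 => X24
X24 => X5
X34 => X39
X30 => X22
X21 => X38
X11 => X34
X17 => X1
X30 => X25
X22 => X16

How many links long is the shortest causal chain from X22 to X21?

Shortest chain: X22 → X16 → X2 → X17 → X1 → X21.

5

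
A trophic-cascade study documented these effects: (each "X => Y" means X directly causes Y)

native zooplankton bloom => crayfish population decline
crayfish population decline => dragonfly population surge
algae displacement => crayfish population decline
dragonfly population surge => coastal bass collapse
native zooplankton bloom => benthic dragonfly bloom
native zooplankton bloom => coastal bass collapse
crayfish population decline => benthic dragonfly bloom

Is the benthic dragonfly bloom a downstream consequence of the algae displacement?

Yes

There is a causal chain: the algae displacement → the crayfish population decline → the benthic dragonfly bloom.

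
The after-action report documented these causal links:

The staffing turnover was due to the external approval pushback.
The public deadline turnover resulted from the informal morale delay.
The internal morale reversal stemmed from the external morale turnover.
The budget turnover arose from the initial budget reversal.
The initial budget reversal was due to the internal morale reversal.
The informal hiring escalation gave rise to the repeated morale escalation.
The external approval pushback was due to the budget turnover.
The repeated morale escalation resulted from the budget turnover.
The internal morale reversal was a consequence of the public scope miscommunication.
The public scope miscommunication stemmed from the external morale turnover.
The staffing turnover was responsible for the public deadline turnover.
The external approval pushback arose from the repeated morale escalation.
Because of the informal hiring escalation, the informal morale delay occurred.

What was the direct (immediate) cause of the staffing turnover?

the external approval pushback

Upstream contributors include the external morale turnover, the public scope miscommunication, the internal morale reversal, the informal hiring escalation, the initial budget reversal, the budget turnover, the repeated morale escalation, but only the external approval pushback feeds directly into the staffing turnover.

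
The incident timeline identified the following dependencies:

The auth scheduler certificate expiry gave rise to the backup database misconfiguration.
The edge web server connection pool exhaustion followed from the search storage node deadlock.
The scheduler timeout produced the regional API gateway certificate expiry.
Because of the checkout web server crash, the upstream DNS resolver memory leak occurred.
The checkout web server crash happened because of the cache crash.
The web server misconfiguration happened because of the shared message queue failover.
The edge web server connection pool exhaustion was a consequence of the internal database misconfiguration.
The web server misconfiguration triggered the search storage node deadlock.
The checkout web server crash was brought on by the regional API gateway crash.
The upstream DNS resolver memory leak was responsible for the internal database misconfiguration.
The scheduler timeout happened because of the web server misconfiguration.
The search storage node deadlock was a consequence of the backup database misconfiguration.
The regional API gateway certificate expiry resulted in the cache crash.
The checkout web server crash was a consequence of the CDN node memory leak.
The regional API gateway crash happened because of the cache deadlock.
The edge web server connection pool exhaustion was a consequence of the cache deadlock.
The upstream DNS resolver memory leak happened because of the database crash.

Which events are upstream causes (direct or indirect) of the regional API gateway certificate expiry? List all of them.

Immediate cause of the regional API gateway certificate expiry: the scheduler timeout.
Further upstream: the shared message queue failover, the web server misconfiguration.

the scheduler timeout, the shared message queue failover, the web server misconfiguration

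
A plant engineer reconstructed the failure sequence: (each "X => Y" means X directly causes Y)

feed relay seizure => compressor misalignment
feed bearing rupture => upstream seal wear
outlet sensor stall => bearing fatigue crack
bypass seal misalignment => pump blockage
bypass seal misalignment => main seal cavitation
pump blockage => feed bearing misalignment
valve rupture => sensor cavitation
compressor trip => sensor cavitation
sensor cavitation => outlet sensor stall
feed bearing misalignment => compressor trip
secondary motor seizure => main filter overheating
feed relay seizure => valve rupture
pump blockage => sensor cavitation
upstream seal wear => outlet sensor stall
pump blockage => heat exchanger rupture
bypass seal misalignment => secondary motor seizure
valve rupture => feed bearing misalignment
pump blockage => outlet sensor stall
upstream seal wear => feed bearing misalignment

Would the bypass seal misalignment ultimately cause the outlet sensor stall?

Yes

There is a causal chain: the bypass seal misalignment → the pump blockage → the outlet sensor stall.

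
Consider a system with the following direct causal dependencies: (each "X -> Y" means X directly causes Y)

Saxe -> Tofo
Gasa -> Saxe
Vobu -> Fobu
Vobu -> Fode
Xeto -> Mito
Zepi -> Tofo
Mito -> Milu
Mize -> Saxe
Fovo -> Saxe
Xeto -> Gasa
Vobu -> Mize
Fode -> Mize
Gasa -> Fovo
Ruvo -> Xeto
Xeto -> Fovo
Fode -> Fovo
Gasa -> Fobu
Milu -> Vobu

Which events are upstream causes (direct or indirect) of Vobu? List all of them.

Milu, Mito, Ruvo, Xeto

Immediate cause of Vobu: Milu.
Further upstream: Ruvo, Xeto, Mito.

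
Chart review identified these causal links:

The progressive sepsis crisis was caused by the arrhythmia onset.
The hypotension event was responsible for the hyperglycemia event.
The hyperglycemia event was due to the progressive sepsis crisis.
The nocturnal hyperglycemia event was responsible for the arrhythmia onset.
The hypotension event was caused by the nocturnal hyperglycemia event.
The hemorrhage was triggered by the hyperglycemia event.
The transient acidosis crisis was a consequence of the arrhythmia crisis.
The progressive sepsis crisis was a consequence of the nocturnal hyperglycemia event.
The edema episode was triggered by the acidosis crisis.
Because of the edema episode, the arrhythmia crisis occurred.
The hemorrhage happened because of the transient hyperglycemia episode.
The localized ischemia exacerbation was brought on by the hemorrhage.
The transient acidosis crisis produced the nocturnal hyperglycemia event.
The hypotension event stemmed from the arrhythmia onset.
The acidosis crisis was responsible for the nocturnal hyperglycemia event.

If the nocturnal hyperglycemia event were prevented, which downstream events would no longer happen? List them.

Downstream of the nocturnal hyperglycemia event: the arrhythmia onset, the hypotension event, the progressive sepsis crisis, the hyperglycemia event, the hemorrhage, the localized ischemia exacerbation.
Of those, still caused via another path: the hemorrhage, the localized ischemia exacerbation.
The remainder have no surviving cause.

the arrhythmia onset, the hyperglycemia event, the hypotension event, the progressive sepsis crisis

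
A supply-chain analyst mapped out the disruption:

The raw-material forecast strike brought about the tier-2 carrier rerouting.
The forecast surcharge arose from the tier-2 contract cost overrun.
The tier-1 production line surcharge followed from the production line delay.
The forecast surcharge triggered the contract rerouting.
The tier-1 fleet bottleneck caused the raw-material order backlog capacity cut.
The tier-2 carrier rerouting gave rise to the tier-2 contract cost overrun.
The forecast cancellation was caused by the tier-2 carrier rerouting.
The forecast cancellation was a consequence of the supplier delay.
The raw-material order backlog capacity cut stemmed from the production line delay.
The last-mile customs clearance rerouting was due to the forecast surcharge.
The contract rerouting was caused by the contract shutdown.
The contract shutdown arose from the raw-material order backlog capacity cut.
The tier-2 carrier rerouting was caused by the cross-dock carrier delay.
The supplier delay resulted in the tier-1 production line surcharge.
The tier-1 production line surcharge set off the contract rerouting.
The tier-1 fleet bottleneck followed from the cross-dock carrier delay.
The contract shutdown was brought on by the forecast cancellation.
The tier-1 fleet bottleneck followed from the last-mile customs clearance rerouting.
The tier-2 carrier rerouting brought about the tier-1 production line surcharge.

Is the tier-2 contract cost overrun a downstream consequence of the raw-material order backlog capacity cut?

The raw-material order backlog capacity cut leads to the contract shutdown, the contract rerouting; the tier-2 contract cost overrun is not among them.

No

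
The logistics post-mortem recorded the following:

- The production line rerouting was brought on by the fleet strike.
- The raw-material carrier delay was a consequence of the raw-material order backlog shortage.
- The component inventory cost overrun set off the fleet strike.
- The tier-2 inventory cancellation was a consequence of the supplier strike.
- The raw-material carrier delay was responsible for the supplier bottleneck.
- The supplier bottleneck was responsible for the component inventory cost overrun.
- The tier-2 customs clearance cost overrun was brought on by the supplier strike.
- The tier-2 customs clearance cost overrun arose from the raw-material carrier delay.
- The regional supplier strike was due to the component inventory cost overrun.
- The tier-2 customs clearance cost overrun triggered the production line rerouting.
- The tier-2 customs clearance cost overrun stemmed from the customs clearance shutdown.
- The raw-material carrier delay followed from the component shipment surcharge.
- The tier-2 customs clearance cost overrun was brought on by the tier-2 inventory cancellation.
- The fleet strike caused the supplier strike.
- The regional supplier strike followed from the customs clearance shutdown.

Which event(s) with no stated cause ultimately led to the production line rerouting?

Tracing upstream from the production line rerouting: the production line rerouting ← the tier-2 customs clearance cost overrun ← the raw-material carrier delay ← the raw-material order backlog shortage.
A separate upstream branch: the production line rerouting ← the tier-2 customs clearance cost overrun ← the raw-material carrier delay ← the component shipment surcharge.
A separate upstream branch: the production line rerouting ← the tier-2 customs clearance cost overrun ← the customs clearance shutdown.
Each of those chain origins has no stated cause.

the component shipment surcharge, the customs clearance shutdown, the raw-material order backlog shortage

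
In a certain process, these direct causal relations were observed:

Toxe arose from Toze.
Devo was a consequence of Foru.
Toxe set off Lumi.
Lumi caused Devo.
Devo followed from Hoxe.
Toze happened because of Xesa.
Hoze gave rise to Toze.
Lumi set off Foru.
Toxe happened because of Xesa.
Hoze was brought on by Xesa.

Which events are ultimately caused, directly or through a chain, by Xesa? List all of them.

Direct effects: Hoze, Toze, Toxe.
2 steps out: Lumi.
3 steps out: Foru, Devo.
Not reachable from it: Hoxe.

Devo, Foru, Hoze, Lumi, Toxe, Toze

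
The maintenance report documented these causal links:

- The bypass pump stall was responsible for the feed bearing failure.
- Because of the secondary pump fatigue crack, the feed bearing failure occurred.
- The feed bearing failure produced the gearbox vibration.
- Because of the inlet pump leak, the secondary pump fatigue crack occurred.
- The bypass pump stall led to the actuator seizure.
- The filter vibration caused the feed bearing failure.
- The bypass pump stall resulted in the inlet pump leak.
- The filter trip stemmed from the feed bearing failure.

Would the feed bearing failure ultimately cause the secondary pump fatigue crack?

The feed bearing failure leads to the gearbox vibration, the filter trip; the secondary pump fatigue crack is not among them.

No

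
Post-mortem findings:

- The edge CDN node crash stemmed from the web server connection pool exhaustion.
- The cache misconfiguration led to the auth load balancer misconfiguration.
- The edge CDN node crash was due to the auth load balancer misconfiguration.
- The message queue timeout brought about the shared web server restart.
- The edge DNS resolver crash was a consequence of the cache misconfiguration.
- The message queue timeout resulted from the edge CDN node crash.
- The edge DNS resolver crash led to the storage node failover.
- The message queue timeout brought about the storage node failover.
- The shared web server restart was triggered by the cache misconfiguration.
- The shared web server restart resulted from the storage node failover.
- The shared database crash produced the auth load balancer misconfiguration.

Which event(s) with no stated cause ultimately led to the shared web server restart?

Tracing upstream from the shared web server restart: the shared web server restart ← the message queue timeout ← the edge CDN node crash ← the web server connection pool exhaustion.
A separate upstream branch: the shared web server restart ← the cache misconfiguration.
A separate upstream branch: the shared web server restart ← the message queue timeout ← the edge CDN node crash ← the auth load balancer misconfiguration ← the shared database crash.
Each of those chain origins has no stated cause.

the cache misconfiguration, the shared database crash, the web server connection pool exhaustion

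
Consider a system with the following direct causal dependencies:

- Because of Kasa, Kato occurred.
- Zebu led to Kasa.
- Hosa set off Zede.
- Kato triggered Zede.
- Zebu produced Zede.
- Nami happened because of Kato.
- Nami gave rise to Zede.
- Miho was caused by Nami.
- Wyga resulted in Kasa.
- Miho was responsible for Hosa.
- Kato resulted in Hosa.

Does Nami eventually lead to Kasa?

No

Nami leads to Miho, Hosa, Zede; Kasa is not among them.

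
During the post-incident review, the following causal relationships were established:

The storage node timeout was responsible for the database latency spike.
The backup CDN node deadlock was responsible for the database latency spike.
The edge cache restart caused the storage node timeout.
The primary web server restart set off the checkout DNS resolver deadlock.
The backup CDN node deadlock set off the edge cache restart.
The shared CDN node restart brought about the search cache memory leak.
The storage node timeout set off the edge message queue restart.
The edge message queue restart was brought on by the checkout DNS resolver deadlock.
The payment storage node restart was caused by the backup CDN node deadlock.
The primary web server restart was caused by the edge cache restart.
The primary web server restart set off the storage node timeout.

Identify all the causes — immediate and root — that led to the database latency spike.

Immediate causes of the database latency spike: the backup CDN node deadlock, the storage node timeout.
Further upstream: the edge cache restart, the primary web server restart.

the backup CDN node deadlock, the edge cache restart, the primary web server restart, the storage node timeout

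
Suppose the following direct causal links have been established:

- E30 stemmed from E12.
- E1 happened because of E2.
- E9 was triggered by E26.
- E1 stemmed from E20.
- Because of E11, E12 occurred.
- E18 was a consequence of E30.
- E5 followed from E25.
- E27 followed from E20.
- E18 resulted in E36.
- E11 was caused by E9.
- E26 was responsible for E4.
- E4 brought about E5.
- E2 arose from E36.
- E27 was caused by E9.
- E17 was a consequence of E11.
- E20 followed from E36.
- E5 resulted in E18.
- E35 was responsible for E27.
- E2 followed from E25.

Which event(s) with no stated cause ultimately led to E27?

Tracing upstream from E27: E27 ← E9 ← E26.
A separate upstream branch: E27 ← E35.
A separate upstream branch: E27 ← E20 ← E36 ← E18 ← E5 ← E25.
Each of those chain origins has no stated cause.

E25, E26, E35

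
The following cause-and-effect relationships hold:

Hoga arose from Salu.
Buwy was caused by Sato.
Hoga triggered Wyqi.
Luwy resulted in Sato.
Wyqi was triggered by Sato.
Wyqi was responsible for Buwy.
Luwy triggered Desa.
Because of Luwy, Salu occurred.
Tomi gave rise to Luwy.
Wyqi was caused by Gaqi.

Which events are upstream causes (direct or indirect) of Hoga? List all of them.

Luwy, Salu, Tomi

Immediate cause of Hoga: Salu.
Further upstream: Tomi, Luwy.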